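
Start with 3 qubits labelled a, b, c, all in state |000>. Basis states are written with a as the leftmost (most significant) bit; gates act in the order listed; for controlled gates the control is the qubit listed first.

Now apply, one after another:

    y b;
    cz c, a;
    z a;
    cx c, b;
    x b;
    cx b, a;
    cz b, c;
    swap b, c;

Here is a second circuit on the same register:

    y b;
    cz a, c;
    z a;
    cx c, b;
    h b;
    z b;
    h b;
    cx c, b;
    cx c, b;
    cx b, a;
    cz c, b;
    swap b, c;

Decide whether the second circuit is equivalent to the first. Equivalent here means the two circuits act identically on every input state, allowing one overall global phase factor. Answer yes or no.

Yes: on every input state the two circuits agree up to one overall phase factor.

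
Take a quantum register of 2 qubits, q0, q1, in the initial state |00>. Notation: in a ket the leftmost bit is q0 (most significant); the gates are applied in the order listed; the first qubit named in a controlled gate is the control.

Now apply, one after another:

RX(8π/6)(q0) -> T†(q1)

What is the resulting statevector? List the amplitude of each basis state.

The final amplitudes are -1/2 on |00>, 0 on |01>, -sqrt(3)*I/2 on |10>, 0 on |11>.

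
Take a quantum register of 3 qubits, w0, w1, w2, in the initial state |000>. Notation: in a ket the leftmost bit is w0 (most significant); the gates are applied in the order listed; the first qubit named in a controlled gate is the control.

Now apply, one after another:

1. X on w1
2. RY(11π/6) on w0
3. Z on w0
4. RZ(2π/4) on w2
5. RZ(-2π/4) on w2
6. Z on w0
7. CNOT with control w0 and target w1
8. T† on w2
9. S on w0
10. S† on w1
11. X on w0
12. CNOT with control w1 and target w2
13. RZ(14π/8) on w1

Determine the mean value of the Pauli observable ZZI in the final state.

The expectation value of ZZI is 1. Key observation: the block from step 3 through step 6 cancels to the identity and can be dropped.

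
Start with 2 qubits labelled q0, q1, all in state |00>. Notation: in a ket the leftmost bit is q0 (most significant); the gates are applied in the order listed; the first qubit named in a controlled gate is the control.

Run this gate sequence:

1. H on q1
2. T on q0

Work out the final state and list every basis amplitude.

The resulting statevector has amplitude sqrt(2)/2 on |00>, sqrt(2)/2 on |01>, 0 on |10>, 0 on |11>.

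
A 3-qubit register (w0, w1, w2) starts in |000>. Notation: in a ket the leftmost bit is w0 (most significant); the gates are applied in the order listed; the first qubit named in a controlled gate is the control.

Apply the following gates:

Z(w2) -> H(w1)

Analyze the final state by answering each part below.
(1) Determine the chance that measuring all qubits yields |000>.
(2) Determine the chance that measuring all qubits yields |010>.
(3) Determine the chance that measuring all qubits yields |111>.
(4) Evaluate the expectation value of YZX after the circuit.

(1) A full measurement returns |000> with probability 1/2.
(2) Outcome |010> occurs with probability 1/2.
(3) Outcome |111> occurs with probability 0.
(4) In the final state, YZX has expectation 0.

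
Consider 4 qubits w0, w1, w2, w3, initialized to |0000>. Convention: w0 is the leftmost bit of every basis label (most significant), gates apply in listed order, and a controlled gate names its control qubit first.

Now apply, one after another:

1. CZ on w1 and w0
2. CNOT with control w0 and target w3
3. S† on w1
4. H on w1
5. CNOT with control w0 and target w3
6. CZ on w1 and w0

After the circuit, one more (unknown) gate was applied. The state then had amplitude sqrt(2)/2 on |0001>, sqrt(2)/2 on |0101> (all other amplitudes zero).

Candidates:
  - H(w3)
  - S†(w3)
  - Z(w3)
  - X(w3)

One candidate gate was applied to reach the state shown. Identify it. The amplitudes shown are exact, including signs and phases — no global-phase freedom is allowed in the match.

The unique candidate consistent with the amplitudes is X(w3).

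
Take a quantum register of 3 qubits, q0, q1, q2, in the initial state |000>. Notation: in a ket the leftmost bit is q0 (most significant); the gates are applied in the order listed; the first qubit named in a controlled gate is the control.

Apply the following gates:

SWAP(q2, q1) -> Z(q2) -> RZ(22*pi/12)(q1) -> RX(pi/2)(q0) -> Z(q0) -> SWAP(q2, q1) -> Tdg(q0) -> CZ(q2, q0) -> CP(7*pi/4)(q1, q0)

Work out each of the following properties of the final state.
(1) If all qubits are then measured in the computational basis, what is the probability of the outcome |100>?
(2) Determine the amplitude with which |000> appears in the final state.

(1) A full measurement returns |100> with probability 1/2.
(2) |000> carries amplitude -sqrt(2)*exp(I*pi/12)/2 in the final state.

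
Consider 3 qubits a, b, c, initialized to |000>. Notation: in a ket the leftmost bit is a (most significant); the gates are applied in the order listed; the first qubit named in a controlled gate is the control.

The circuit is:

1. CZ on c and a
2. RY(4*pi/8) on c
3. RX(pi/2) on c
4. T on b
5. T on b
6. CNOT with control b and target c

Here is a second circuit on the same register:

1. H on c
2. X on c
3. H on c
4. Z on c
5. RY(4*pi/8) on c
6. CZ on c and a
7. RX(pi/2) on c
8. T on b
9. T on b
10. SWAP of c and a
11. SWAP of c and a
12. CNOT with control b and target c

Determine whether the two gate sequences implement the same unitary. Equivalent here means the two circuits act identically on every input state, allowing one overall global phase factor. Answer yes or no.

No — the two circuits implement different unitaries, even allowing a global phase.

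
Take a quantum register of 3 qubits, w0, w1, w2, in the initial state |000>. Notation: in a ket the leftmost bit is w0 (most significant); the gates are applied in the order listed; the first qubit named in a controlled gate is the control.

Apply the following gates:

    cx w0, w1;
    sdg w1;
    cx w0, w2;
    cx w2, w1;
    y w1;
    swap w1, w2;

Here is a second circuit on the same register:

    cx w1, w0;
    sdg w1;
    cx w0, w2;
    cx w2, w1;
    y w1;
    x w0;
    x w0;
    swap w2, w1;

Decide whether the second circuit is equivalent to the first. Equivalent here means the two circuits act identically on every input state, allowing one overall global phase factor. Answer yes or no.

No — the two circuits implement different unitaries, even allowing a global phase.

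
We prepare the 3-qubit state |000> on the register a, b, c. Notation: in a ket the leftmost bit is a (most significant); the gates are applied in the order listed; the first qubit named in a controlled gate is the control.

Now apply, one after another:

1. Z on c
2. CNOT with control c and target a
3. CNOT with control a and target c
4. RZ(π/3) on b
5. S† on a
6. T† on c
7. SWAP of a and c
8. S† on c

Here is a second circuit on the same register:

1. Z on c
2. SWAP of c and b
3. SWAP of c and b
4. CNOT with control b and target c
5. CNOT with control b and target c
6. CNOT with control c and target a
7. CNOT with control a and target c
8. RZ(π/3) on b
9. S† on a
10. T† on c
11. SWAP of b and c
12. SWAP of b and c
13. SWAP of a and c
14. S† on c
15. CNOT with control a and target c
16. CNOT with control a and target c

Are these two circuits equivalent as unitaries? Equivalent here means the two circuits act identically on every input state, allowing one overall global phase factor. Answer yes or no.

Yes — the two circuits implement the same unitary up to a global phase.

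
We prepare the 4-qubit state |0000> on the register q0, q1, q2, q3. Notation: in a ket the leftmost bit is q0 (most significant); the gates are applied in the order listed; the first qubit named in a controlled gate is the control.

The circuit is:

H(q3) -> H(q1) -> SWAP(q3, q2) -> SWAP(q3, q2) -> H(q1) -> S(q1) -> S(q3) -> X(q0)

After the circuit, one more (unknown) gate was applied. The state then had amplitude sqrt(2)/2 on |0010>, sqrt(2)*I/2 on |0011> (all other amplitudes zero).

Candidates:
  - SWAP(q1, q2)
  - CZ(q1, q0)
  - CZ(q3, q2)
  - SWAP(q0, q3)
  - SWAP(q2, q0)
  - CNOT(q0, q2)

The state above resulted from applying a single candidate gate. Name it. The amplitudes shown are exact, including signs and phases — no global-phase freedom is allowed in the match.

The applied gate was SWAP(q2, q0). Key observation: the block from step 2 through step 5 cancels to the identity and can be dropped.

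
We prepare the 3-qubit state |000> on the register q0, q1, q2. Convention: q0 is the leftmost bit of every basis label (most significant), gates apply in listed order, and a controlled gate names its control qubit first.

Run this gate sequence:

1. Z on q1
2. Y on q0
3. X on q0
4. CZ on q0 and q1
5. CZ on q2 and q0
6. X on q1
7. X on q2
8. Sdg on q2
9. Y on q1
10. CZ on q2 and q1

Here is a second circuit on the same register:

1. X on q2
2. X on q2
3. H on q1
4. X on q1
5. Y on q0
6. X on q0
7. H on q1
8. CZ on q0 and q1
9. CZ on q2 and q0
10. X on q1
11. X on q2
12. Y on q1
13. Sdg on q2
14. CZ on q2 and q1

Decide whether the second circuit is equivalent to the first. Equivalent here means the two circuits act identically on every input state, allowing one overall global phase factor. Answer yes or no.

Yes: on every input state the two circuits agree up to one overall phase factor.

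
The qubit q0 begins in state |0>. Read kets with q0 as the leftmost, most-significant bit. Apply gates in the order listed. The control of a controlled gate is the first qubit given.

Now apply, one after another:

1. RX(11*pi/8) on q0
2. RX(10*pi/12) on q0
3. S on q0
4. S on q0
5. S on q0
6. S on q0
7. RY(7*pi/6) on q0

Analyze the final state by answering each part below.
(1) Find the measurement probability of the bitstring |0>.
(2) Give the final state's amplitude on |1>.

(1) A full measurement returns |0> with probability -sqrt(3*sqrt(2) + 6)/16 - 3*sqrt(2 - sqrt(2))/16 + 1/2. Key observation: steps 3-6 multiply out to the identity, so the circuit reduces to the remaining gates.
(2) |1> carries amplitude (-1 + I)*(cos(3*pi/16) + I*cos(pi/48))/2 in the final state.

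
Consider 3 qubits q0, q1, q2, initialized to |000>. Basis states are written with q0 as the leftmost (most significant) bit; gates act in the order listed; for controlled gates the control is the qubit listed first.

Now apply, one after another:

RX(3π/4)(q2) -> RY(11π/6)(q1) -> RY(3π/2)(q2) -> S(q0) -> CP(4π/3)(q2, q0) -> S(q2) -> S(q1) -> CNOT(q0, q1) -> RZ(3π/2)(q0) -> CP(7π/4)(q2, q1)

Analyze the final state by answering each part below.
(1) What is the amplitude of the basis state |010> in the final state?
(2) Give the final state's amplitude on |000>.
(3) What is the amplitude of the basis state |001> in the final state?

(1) The final state's coefficient on |010> equals -sqrt(sqrt(2) + 2)*exp(I*pi/4)/8 - sqrt(2 - sqrt(2))*exp(3*I*pi/4)/8 + sqrt(6 - 3*sqrt(2))*exp(3*I*pi/4)/8 + sqrt(3*sqrt(2) + 6)*exp(I*pi/4)/8.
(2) |000> carries amplitude -sqrt(6 - 3*sqrt(2))*exp(I*pi/4)/8 - sqrt(2 - sqrt(2))*exp(I*pi/4)/8 + sqrt(sqrt(2) + 2)*exp(3*I*pi/4)/8 + sqrt(3*sqrt(2) + 6)*exp(3*I*pi/4)/8 in the final state.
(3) The amplitude on |001> is -sqrt(3*sqrt(2) + 6)*exp(I*pi/4)/8 - sqrt(sqrt(2) + 2)*exp(I*pi/4)/8 + sqrt(2 - sqrt(2))*exp(3*I*pi/4)/8 + sqrt(6 - 3*sqrt(2))*exp(3*I*pi/4)/8.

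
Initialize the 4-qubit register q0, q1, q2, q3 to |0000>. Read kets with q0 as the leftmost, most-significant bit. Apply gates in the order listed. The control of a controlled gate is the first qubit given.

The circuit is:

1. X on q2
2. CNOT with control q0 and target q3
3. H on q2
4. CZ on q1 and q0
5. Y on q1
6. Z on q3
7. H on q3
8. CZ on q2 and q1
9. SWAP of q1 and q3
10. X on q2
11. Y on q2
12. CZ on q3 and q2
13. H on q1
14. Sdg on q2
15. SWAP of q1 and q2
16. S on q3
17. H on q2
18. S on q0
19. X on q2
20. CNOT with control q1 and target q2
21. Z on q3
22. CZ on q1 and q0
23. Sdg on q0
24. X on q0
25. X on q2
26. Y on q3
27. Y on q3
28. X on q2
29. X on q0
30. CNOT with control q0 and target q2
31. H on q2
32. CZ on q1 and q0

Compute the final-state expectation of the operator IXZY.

The observable IXZY averages to 0. Key observation: gates 24-29 undo each other exactly, leaving only the rest of the circuit to track.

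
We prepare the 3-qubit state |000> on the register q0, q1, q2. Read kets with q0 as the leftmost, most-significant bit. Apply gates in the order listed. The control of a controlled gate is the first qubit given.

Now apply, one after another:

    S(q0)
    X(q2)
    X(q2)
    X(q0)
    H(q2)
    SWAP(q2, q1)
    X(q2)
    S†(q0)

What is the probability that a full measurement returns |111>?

A full measurement returns |111> with probability 1/2.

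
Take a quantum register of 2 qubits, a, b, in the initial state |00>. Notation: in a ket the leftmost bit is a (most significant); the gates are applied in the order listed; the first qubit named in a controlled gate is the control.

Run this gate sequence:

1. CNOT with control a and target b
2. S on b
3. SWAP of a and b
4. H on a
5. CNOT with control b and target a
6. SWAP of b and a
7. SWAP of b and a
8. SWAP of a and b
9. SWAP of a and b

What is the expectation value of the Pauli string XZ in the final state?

In the final state, XZ has expectation 1.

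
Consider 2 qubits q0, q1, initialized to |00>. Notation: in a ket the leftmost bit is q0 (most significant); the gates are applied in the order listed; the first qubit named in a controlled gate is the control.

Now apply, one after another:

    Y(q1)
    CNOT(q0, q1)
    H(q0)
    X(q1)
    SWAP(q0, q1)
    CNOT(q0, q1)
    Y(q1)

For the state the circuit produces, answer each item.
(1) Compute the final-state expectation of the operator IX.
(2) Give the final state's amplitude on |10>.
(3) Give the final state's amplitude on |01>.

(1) The expectation value of IX is -1.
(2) |10> carries amplitude 0 in the final state.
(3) |01> carries amplitude -sqrt(2)/2 in the final state.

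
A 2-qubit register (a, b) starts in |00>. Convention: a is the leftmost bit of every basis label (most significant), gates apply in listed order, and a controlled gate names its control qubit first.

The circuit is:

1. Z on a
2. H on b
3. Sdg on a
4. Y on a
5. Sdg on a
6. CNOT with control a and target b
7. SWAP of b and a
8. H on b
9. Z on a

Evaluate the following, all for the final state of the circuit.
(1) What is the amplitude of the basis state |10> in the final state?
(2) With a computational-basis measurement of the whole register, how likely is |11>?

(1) The final state's coefficient on |10> equals -1/2.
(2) A full measurement returns |11> with probability 1/4.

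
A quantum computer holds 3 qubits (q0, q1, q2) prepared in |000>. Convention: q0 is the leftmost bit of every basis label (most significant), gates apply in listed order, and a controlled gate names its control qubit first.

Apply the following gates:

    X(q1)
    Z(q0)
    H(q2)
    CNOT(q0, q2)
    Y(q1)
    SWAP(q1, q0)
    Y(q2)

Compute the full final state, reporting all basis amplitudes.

The final amplitudes are -sqrt(2)/2 on |000>, sqrt(2)/2 on |001>, and 0 on every other basis state.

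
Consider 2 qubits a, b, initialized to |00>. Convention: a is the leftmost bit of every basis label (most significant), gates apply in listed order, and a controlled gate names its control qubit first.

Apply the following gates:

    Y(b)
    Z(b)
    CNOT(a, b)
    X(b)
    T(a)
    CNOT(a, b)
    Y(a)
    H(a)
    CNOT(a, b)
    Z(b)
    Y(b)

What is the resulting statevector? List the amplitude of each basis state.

The resulting statevector has amplitude 0 on |00>, sqrt(2)*I/2 on |01>, -sqrt(2)*I/2 on |10>, 0 on |11>.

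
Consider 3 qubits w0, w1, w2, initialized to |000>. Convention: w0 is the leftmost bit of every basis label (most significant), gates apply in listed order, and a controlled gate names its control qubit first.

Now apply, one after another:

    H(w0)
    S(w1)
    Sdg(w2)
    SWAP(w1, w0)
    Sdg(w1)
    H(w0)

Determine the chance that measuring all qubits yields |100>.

Outcome |100> occurs with probability 1/4.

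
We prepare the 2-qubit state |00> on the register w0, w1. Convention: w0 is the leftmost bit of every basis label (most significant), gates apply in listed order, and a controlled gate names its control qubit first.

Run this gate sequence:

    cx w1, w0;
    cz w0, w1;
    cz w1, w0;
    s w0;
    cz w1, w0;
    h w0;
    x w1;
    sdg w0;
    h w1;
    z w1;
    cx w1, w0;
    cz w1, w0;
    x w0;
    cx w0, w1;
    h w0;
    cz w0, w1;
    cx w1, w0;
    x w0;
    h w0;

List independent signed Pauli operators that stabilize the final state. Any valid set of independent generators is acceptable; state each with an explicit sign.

One valid set of independent stabilizer generators is -XI, +IY (any independent generating set of the same group is equally correct).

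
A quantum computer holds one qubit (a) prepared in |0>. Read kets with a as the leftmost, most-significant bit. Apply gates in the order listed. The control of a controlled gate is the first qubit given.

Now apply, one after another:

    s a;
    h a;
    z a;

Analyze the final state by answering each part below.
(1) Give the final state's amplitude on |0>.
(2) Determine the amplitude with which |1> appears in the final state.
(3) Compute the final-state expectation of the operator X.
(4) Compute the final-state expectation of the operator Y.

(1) The amplitude on |0> is sqrt(2)/2.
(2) The final state's coefficient on |1> equals -sqrt(2)/2.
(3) The expectation value of X is -1.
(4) The observable Y averages to 0.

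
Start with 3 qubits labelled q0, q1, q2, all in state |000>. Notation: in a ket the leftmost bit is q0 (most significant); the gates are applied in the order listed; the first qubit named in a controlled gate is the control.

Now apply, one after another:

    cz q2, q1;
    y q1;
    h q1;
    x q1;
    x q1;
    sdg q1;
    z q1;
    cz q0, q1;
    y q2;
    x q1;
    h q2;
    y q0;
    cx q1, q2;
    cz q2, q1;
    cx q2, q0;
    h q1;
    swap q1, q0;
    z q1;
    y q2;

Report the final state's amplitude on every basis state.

After the circuit, the state carries amplitude sqrt(2)*(1 - I)/4 on |000>, 0 on |001>, 0 on |010>, sqrt(2)*(1 + I)/4 on |011>, sqrt(2)*(-1 - I)/4 on |100>, 0 on |101>, 0 on |110>, sqrt(2)*(-1 + I)/4 on |111>.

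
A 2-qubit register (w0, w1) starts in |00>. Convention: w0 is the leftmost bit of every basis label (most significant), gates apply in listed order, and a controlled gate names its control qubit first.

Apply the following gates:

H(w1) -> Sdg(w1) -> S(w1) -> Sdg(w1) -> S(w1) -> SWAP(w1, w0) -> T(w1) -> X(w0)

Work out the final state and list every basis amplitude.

The final amplitudes are sqrt(2)/2 on |00>, 0 on |01>, sqrt(2)/2 on |10>, 0 on |11>.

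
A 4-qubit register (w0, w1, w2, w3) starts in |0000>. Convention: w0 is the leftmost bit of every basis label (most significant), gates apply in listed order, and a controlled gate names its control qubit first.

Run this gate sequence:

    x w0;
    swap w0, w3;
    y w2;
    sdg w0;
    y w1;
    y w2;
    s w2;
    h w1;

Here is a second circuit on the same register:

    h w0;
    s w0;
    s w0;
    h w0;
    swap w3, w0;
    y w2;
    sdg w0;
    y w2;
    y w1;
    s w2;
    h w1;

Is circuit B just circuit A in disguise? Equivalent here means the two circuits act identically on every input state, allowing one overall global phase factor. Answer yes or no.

Yes, they are equivalent — the unitaries differ by at most a global phase.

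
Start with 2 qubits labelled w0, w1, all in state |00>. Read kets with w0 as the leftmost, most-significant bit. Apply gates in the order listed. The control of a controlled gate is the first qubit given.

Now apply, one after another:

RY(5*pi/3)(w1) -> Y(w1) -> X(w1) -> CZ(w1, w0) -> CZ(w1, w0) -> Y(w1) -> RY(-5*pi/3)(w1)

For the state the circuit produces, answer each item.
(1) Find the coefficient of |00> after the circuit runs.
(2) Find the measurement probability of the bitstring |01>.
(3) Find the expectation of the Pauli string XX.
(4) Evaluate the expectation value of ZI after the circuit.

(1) |00> carries amplitude sqrt(3)/2 in the final state.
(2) The probability of measuring |01> is 1/4.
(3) In the final state, XX has expectation 0.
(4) In the final state, ZI has expectation 1.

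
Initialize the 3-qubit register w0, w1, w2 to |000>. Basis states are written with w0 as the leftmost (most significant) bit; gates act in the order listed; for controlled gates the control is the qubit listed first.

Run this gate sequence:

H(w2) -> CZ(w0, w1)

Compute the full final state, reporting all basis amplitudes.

The resulting statevector has amplitude sqrt(2)/2 on |000>, sqrt(2)/2 on |001>, and 0 on every other basis state.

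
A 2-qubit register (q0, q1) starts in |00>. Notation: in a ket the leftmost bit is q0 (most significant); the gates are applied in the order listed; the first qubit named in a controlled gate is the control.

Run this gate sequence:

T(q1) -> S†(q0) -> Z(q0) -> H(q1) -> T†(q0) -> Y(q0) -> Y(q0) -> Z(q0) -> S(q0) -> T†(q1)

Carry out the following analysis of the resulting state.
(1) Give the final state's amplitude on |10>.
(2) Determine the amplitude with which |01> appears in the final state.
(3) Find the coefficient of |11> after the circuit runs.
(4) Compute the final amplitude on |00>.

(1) The amplitude on |10> is 0.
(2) |01> carries amplitude -sqrt(2)*exp(3*I*pi/4)/2 in the final state.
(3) |11> carries amplitude 0 in the final state.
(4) The amplitude on |00> is sqrt(2)/2.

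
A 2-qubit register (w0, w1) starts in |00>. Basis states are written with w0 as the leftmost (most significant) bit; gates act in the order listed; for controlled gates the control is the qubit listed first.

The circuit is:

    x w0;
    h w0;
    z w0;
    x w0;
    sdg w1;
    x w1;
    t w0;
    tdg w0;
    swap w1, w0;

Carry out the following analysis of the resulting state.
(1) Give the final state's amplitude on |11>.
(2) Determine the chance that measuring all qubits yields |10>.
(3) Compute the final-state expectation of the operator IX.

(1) The final state's coefficient on |11> equals sqrt(2)/2.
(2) Outcome |10> occurs with probability 1/2.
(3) In the final state, IX has expectation 1.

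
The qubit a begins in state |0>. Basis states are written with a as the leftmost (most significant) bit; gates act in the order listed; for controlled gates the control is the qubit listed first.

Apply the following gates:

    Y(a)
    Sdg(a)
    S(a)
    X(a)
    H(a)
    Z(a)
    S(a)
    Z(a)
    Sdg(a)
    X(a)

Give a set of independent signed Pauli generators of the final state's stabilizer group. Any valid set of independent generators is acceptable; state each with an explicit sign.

One valid set of independent stabilizer generators is +X (any independent generating set of the same group is equally correct).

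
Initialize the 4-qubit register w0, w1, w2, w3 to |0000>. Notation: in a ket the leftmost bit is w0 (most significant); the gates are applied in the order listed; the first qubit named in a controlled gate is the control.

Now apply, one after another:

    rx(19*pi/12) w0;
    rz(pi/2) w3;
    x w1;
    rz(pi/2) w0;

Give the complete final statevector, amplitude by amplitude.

The resulting statevector has amplitude I*sqrt(6 - 3*sqrt(2))/4 + I*sqrt(sqrt(2) + 2)/4 on |0100>, -I*sqrt(3*sqrt(2) + 6)/4 + I*sqrt(2 - sqrt(2))/4 on |1100>, and 0 on every other basis state.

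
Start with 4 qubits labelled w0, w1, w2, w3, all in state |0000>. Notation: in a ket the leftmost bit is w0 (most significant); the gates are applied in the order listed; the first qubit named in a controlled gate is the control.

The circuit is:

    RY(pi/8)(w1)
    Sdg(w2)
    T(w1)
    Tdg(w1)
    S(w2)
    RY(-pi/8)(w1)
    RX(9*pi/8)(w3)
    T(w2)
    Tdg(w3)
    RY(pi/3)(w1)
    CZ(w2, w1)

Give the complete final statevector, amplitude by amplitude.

The final amplitudes are -sqrt(3)*sin(pi/16)/2 on |0000>, -sqrt(3)*I*exp(-I*pi/4)*sin(7*pi/16)*cos(pi/16)**2/2 - sqrt(3)*I*exp(-I*pi/4)*sin(pi/16)**2*sin(7*pi/16)/2 on |0001>, -sin(pi/16)/2 on |0100>, -exp(I*pi/4)*cos(pi/16)/2 on |0101>, and 0 on every other basis state. Key observation: steps 1-6 multiply out to the identity, so the circuit reduces to the remaining gates.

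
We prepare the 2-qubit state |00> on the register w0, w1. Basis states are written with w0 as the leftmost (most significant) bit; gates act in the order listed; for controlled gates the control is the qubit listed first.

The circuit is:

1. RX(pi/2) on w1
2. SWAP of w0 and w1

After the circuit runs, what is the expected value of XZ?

The observable XZ averages to 0.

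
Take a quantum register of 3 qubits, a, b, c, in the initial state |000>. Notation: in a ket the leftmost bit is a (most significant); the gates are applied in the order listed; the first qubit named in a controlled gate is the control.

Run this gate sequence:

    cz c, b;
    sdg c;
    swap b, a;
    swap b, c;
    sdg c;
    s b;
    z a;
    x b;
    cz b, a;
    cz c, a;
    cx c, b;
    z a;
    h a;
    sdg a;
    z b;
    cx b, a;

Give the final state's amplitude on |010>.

The final state's coefficient on |010> equals sqrt(2)*I/2.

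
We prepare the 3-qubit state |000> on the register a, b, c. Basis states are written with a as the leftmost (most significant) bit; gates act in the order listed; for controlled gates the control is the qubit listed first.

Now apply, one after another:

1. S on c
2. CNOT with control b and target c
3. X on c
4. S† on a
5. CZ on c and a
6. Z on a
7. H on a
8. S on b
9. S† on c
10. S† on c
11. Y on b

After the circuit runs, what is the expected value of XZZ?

The observable XZZ averages to 1.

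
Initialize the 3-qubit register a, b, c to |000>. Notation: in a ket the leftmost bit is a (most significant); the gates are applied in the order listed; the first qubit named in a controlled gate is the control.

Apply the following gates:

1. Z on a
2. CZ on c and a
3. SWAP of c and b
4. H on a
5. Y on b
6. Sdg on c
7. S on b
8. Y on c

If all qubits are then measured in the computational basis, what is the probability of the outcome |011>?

Outcome |011> occurs with probability 1/2.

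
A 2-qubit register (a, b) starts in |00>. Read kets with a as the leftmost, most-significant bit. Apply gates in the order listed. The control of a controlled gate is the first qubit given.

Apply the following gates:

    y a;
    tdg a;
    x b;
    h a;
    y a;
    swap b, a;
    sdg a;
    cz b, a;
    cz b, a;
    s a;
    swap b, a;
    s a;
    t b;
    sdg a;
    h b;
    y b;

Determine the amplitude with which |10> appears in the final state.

The amplitude on |10> is -I/2. Key observation: the block from step 6 through step 11 cancels to the identity and can be dropped.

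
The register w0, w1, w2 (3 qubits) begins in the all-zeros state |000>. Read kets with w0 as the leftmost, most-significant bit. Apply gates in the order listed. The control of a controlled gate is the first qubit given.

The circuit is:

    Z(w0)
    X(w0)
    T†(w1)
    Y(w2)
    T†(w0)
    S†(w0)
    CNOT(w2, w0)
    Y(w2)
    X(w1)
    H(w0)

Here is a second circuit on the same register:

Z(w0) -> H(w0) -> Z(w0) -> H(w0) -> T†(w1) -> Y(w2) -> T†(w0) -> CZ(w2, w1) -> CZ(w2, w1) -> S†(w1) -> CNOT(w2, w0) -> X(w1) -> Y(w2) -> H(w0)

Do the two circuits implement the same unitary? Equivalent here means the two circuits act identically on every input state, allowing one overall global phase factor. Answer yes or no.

No — the two circuits implement different unitaries, even allowing a global phase.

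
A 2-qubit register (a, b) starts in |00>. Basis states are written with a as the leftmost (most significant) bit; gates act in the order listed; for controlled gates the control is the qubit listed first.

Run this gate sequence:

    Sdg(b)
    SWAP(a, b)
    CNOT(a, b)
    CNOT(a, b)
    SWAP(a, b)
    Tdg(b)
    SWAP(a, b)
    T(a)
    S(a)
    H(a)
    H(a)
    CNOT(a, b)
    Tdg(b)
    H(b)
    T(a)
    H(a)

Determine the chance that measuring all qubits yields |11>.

A full measurement returns |11> with probability 1/4. Key observation: the block from step 2 through step 5 cancels to the identity and can be dropped.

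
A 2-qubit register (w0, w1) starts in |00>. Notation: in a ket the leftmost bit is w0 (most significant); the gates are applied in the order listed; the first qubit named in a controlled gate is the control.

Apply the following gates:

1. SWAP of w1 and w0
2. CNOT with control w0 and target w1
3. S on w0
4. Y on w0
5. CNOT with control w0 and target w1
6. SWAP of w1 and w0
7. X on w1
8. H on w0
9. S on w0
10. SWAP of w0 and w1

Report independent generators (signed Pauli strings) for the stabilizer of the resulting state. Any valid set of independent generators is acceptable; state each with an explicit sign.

The stabilizer group can be generated by -IY, +ZI, among other valid generating sets.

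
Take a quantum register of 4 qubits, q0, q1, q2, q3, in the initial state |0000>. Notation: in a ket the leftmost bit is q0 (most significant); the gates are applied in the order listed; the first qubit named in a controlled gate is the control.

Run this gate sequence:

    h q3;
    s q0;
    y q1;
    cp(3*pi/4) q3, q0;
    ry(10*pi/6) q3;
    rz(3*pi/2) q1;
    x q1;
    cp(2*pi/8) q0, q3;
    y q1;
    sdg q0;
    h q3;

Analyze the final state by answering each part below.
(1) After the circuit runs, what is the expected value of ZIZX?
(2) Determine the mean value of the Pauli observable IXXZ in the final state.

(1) The observable ZIZX averages to sqrt(3)/2.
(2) The observable IXXZ averages to 0.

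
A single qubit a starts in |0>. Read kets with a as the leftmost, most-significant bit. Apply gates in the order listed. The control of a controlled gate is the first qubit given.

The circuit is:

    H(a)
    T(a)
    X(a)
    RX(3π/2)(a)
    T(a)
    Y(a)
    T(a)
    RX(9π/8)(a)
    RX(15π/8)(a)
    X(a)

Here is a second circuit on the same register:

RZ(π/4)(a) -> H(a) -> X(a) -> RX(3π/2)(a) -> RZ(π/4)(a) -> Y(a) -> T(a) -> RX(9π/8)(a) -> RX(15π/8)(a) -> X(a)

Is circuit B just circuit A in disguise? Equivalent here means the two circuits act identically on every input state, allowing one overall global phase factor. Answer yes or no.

No, they are not equivalent — no single phase factor reconciles the two unitaries.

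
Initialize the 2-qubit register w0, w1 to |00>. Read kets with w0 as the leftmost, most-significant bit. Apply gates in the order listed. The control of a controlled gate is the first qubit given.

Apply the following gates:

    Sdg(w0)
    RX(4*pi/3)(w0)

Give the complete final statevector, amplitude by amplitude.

The final amplitudes are -1/2 on |00>, 0 on |01>, -sqrt(3)*I/2 on |10>, 0 on |11>.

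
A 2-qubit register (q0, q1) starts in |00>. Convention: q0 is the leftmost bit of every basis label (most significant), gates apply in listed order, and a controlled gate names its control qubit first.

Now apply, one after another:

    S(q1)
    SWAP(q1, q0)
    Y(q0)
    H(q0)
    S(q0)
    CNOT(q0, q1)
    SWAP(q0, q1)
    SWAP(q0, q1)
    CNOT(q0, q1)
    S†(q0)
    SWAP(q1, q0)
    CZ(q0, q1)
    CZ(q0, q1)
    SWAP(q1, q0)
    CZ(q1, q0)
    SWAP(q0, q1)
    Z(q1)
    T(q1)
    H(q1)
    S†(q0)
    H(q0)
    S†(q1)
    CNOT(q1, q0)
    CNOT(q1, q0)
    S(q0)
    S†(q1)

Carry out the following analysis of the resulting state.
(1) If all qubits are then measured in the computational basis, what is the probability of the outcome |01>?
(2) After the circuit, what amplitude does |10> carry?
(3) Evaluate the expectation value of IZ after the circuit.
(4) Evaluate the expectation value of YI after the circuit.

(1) The probability of measuring |01> is 1/4 - sqrt(2)/8.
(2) |10> carries amplitude sqrt(2)*(-1 - exp(I*pi/4))/4 in the final state.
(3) In the final state, IZ has expectation sqrt(2)/2.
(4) The observable YI averages to 1.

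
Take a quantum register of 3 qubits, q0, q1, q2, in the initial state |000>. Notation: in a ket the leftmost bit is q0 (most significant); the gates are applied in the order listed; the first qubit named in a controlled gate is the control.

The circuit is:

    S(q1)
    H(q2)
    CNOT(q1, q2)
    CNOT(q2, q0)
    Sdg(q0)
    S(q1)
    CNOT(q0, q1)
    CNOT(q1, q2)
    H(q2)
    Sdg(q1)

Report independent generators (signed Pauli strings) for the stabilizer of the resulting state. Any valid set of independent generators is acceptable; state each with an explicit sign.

The stabilizer group can be generated by -XXI, +IIX, +ZZI, among other valid generating sets.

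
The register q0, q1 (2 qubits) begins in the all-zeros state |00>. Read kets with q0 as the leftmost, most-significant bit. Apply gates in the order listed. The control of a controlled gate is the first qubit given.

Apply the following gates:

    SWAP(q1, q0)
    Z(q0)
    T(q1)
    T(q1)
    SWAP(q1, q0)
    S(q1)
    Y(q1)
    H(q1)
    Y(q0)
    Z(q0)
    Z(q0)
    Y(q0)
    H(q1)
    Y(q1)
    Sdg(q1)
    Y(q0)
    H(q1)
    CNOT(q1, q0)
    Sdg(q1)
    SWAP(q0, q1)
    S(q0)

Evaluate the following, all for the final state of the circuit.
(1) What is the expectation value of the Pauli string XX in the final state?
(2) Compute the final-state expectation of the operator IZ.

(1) In the final state, XX has expectation 1. Key observation: gates 7-14 undo each other exactly, leaving only the rest of the circuit to track.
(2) The observable IZ averages to 0.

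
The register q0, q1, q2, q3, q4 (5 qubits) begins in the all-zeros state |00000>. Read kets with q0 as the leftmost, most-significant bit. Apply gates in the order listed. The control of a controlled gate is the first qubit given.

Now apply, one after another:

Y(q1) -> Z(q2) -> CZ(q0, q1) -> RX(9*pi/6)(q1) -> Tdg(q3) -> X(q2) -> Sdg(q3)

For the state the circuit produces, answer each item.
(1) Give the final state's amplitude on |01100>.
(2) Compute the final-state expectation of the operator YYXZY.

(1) The final state's coefficient on |01100> equals -sqrt(2)*I/2.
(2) The expectation value of YYXZY is 0.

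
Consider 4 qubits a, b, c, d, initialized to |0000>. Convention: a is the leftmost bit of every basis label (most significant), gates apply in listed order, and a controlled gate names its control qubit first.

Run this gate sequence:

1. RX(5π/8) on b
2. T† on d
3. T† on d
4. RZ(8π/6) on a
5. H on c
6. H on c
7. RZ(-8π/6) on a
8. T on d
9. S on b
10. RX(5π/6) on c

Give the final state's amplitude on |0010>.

|0010> carries amplitude -I*(sqrt(2) + sqrt(6))*cos(5*pi/16)/4 in the final state. Key observation: gates 3-8 undo each other exactly, leaving only the rest of the circuit to track.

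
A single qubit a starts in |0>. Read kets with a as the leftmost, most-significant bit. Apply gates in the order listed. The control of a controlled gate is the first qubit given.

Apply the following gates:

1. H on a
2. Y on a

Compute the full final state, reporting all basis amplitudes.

After the circuit, the state carries amplitude -sqrt(2)*I/2 on |0>, sqrt(2)*I/2 on |1>.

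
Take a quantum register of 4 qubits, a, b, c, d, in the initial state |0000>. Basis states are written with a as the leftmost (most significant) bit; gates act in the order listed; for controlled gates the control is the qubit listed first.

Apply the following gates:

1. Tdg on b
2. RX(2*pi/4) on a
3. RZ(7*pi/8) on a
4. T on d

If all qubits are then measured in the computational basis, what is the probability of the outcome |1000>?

Outcome |1000> occurs with probability 1/2.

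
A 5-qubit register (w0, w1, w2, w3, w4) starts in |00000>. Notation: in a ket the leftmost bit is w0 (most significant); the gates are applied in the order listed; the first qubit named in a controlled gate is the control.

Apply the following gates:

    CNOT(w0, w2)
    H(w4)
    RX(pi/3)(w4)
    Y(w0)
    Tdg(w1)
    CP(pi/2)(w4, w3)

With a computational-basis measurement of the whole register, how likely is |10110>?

Outcome |10110> occurs with probability 0.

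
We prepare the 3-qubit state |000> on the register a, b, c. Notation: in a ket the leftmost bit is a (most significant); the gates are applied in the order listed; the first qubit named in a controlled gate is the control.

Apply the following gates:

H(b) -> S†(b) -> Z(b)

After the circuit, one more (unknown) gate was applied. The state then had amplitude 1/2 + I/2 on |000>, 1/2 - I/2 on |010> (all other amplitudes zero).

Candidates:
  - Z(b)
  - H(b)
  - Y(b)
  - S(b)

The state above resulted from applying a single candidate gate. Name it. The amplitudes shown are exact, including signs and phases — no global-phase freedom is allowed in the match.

The unique candidate consistent with the amplitudes is H(b).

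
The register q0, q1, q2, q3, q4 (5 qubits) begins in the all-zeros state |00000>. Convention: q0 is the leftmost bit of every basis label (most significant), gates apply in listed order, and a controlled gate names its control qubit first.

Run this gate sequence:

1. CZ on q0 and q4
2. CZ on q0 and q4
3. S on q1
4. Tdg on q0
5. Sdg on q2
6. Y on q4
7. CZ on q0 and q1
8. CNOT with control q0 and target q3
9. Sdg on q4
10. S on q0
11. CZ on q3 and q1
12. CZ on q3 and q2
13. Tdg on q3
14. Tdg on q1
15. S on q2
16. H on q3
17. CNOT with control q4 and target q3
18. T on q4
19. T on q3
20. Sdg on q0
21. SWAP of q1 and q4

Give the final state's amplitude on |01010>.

The amplitude on |01010> is sqrt(2)*I/2. Key observation: gates 1-2 undo each other exactly, leaving only the rest of the circuit to track.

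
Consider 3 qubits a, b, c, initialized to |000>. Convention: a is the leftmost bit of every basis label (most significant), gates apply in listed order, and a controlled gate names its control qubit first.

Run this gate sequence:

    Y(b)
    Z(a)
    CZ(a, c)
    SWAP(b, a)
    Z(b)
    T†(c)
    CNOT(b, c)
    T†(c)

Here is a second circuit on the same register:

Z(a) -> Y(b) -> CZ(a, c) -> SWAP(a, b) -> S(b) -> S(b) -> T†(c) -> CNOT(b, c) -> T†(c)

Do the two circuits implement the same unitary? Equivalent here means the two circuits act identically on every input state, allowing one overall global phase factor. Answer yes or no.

Yes, they are equivalent — the unitaries differ by at most a global phase.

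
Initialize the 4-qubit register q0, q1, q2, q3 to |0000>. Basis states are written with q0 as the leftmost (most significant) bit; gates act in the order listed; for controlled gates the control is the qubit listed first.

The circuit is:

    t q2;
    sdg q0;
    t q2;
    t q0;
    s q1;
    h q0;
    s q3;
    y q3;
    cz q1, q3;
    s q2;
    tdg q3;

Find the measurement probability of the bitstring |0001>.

The probability of measuring |0001> is 1/2.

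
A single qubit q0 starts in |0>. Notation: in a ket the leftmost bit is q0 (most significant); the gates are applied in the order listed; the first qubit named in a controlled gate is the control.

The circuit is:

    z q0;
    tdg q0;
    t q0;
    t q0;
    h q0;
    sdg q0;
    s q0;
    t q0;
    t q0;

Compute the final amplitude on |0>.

The amplitude on |0> is sqrt(2)/2.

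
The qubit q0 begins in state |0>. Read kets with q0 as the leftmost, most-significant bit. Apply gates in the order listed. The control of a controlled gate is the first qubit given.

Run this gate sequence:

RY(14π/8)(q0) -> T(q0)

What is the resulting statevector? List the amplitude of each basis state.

The final amplitudes are -sqrt(sqrt(2) + 2)/2 on |0>, sqrt(2 - sqrt(2))*exp(I*pi/4)/2 on |1>.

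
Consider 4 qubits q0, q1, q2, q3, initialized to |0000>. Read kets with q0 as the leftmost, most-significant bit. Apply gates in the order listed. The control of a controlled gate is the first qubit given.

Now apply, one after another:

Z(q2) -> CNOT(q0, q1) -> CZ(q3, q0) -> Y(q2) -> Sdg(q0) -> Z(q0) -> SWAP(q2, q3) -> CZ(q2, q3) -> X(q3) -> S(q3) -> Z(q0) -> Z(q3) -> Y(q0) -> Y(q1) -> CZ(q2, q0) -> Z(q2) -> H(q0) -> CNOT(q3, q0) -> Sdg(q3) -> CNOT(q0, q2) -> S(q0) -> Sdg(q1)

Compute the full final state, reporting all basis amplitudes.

The resulting statevector has amplitude -sqrt(2)/2 on |0100>, sqrt(2)*I/2 on |1110>, and 0 on every other basis state.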